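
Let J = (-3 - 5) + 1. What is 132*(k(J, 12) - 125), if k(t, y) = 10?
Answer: -15180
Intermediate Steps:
J = -7 (J = -8 + 1 = -7)
132*(k(J, 12) - 125) = 132*(10 - 125) = 132*(-115) = -15180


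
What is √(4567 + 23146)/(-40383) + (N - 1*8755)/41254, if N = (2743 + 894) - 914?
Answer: -3016/20627 - √27713/40383 ≈ -0.15034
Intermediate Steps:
N = 2723 (N = 3637 - 914 = 2723)
√(4567 + 23146)/(-40383) + (N - 1*8755)/41254 = √(4567 + 23146)/(-40383) + (2723 - 1*8755)/41254 = √27713*(-1/40383) + (2723 - 8755)*(1/41254) = -√27713/40383 - 6032*1/41254 = -√27713/40383 - 3016/20627 = -3016/20627 - √27713/40383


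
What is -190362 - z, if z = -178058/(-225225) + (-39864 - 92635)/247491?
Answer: -393000482074339/2064487425 ≈ -1.9036e+5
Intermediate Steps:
z = 526876489/2064487425 (z = -178058*(-1/225225) - 132499*1/247491 = 178058/225225 - 132499/247491 = 526876489/2064487425 ≈ 0.25521)
-190362 - z = -190362 - 1*526876489/2064487425 = -190362 - 526876489/2064487425 = -393000482074339/2064487425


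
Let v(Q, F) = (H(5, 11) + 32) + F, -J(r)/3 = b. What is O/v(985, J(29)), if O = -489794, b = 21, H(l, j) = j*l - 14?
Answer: -244897/5 ≈ -48979.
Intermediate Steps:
H(l, j) = -14 + j*l
J(r) = -63 (J(r) = -3*21 = -63)
v(Q, F) = 73 + F (v(Q, F) = ((-14 + 11*5) + 32) + F = ((-14 + 55) + 32) + F = (41 + 32) + F = 73 + F)
O/v(985, J(29)) = -489794/(73 - 63) = -489794/10 = -489794*⅒ = -244897/5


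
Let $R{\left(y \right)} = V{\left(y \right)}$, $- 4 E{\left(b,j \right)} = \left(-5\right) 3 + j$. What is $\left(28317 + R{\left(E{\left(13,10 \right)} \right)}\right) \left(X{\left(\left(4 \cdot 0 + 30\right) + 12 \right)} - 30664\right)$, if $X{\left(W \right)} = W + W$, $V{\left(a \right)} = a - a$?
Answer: $-865933860$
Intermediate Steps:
$E{\left(b,j \right)} = \frac{15}{4} - \frac{j}{4}$ ($E{\left(b,j \right)} = - \frac{\left(-5\right) 3 + j}{4} = - \frac{-15 + j}{4} = \frac{15}{4} - \frac{j}{4}$)
$V{\left(a \right)} = 0$
$R{\left(y \right)} = 0$
$X{\left(W \right)} = 2 W$
$\left(28317 + R{\left(E{\left(13,10 \right)} \right)}\right) \left(X{\left(\left(4 \cdot 0 + 30\right) + 12 \right)} - 30664\right) = \left(28317 + 0\right) \left(2 \left(\left(4 \cdot 0 + 30\right) + 12\right) - 30664\right) = 28317 \left(2 \left(\left(0 + 30\right) + 12\right) - 30664\right) = 28317 \left(2 \left(30 + 12\right) - 30664\right) = 28317 \left(2 \cdot 42 - 30664\right) = 28317 \left(84 - 30664\right) = 28317 \left(-30580\right) = -865933860$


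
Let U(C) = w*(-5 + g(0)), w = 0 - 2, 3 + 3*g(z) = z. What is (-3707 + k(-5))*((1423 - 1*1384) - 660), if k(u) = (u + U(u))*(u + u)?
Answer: 2345517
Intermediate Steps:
g(z) = -1 + z/3
w = -2
U(C) = 12 (U(C) = -2*(-5 + (-1 + (⅓)*0)) = -2*(-5 + (-1 + 0)) = -2*(-5 - 1) = -2*(-6) = 12)
k(u) = 2*u*(12 + u) (k(u) = (u + 12)*(u + u) = (12 + u)*(2*u) = 2*u*(12 + u))
(-3707 + k(-5))*((1423 - 1*1384) - 660) = (-3707 + 2*(-5)*(12 - 5))*((1423 - 1*1384) - 660) = (-3707 + 2*(-5)*7)*((1423 - 1384) - 660) = (-3707 - 70)*(39 - 660) = -3777*(-621) = 2345517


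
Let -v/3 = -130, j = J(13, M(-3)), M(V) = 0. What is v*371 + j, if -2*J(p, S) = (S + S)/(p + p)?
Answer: 144690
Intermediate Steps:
J(p, S) = -S/(2*p) (J(p, S) = -(S + S)/(2*(p + p)) = -2*S/(2*(2*p)) = -2*S*1/(2*p)/2 = -S/(2*p))
j = 0 (j = -½*0/13 = -½*0*1/13 = 0)
v = 390 (v = -3*(-130) = 390)
v*371 + j = 390*371 + 0 = 144690 + 0 = 144690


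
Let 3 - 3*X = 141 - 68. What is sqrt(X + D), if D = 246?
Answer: 2*sqrt(501)/3 ≈ 14.922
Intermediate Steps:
X = -70/3 (X = 1 - (141 - 68)/3 = 1 - 1/3*73 = 1 - 73/3 = -70/3 ≈ -23.333)
sqrt(X + D) = sqrt(-70/3 + 246) = sqrt(668/3) = 2*sqrt(501)/3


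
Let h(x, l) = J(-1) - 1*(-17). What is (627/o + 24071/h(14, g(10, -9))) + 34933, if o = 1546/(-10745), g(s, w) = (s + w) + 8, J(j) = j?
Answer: 396761307/12368 ≈ 32080.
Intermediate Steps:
g(s, w) = 8 + s + w
h(x, l) = 16 (h(x, l) = -1 - 1*(-17) = -1 + 17 = 16)
o = -1546/10745 (o = 1546*(-1/10745) = -1546/10745 ≈ -0.14388)
(627/o + 24071/h(14, g(10, -9))) + 34933 = (627/(-1546/10745) + 24071/16) + 34933 = (627*(-10745/1546) + 24071*(1/16)) + 34933 = (-6737115/1546 + 24071/16) + 34933 = -35290037/12368 + 34933 = 396761307/12368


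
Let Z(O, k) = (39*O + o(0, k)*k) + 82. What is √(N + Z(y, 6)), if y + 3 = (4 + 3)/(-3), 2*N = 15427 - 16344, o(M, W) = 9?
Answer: I*√2122/2 ≈ 23.033*I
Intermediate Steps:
N = -917/2 (N = (15427 - 16344)/2 = (½)*(-917) = -917/2 ≈ -458.50)
y = -16/3 (y = -3 + (4 + 3)/(-3) = -3 - ⅓*7 = -3 - 7/3 = -16/3 ≈ -5.3333)
Z(O, k) = 82 + 9*k + 39*O (Z(O, k) = (39*O + 9*k) + 82 = (9*k + 39*O) + 82 = 82 + 9*k + 39*O)
√(N + Z(y, 6)) = √(-917/2 + (82 + 9*6 + 39*(-16/3))) = √(-917/2 + (82 + 54 - 208)) = √(-917/2 - 72) = √(-1061/2) = I*√2122/2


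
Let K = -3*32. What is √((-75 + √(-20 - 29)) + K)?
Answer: √(-171 + 7*I) ≈ 0.2676 + 13.079*I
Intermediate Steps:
K = -96
√((-75 + √(-20 - 29)) + K) = √((-75 + √(-20 - 29)) - 96) = √((-75 + √(-49)) - 96) = √((-75 + 7*I) - 96) = √(-171 + 7*I)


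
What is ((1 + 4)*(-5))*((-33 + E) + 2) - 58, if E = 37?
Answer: -208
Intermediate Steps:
((1 + 4)*(-5))*((-33 + E) + 2) - 58 = ((1 + 4)*(-5))*((-33 + 37) + 2) - 58 = (5*(-5))*(4 + 2) - 58 = -25*6 - 58 = -150 - 58 = -208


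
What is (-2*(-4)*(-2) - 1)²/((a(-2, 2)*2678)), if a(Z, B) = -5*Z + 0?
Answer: 289/26780 ≈ 0.010792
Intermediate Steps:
a(Z, B) = -5*Z
(-2*(-4)*(-2) - 1)²/((a(-2, 2)*2678)) = (-2*(-4)*(-2) - 1)²/((-5*(-2)*2678)) = (8*(-2) - 1)²/((10*2678)) = (-16 - 1)²/26780 = (-17)²*(1/26780) = 289*(1/26780) = 289/26780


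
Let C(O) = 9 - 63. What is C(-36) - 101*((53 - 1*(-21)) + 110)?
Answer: -18638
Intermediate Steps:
C(O) = -54
C(-36) - 101*((53 - 1*(-21)) + 110) = -54 - 101*((53 - 1*(-21)) + 110) = -54 - 101*((53 + 21) + 110) = -54 - 101*(74 + 110) = -54 - 101*184 = -54 - 1*18584 = -54 - 18584 = -18638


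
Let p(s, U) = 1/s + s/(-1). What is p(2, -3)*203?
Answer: -609/2 ≈ -304.50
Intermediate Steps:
p(s, U) = 1/s - s (p(s, U) = 1/s + s*(-1) = 1/s - s)
p(2, -3)*203 = (1/2 - 1*2)*203 = (1/2 - 2)*203 = -3/2*203 = -609/2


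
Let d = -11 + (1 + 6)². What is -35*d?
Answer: -1330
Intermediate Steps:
d = 38 (d = -11 + 7² = -11 + 49 = 38)
-35*d = -35*38 = -1330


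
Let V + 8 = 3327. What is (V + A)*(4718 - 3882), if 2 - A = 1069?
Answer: 1882672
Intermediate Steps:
A = -1067 (A = 2 - 1*1069 = 2 - 1069 = -1067)
V = 3319 (V = -8 + 3327 = 3319)
(V + A)*(4718 - 3882) = (3319 - 1067)*(4718 - 3882) = 2252*836 = 1882672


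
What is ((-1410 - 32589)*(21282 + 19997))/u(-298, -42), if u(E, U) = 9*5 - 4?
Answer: -1403444721/41 ≈ -3.4230e+7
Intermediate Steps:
u(E, U) = 41 (u(E, U) = 45 - 4 = 41)
((-1410 - 32589)*(21282 + 19997))/u(-298, -42) = ((-1410 - 32589)*(21282 + 19997))/41 = -33999*41279*(1/41) = -1403444721*1/41 = -1403444721/41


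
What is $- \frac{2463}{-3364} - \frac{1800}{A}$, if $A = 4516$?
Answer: $\frac{1266927}{3797956} \approx 0.33358$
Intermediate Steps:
$- \frac{2463}{-3364} - \frac{1800}{A} = - \frac{2463}{-3364} - \frac{1800}{4516} = \left(-2463\right) \left(- \frac{1}{3364}\right) - \frac{450}{1129} = \frac{2463}{3364} - \frac{450}{1129} = \frac{1266927}{3797956}$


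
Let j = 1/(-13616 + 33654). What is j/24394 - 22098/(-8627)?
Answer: 10801656475883/4216937747444 ≈ 2.5615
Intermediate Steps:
j = 1/20038 ≈ 4.9905e-5
j/24394 - 22098/(-8627) = (1/20038)/24394 - 22098/(-8627) = (1/20038)*(1/24394) - 22098*(-1/8627) = 1/488806972 + 22098/8627 = 10801656475883/4216937747444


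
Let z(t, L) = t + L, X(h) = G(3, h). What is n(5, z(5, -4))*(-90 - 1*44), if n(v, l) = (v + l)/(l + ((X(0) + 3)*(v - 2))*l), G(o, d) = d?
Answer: -402/5 ≈ -80.400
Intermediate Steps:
X(h) = h
z(t, L) = L + t
n(v, l) = (l + v)/(l + l*(-6 + 3*v)) (n(v, l) = (v + l)/(l + ((0 + 3)*(v - 2))*l) = (l + v)/(l + (3*(-2 + v))*l) = (l + v)/(l + (-6 + 3*v)*l) = (l + v)/(l + l*(-6 + 3*v)))
n(5, z(5, -4))*(-90 - 1*44) = (((-4 + 5) + 5)/((-4 + 5)*(-5 + 3*5)))*(-90 - 1*44) = ((1 + 5)/(1*(-5 + 15)))*(-90 - 44) = (1*6/10)*(-134) = (1*(⅒)*6)*(-134) = (⅗)*(-134) = -402/5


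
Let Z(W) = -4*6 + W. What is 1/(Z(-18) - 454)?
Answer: -1/496 ≈ -0.0020161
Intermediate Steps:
Z(W) = -24 + W
1/(Z(-18) - 454) = 1/((-24 - 18) - 454) = 1/(-42 - 454) = 1/(-496) = -1/496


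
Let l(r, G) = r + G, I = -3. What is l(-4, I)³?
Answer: -343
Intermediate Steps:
l(r, G) = G + r
l(-4, I)³ = (-3 - 4)³ = (-7)³ = -343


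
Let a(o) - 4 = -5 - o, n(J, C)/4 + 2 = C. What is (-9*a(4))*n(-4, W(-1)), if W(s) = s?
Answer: -540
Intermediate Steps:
n(J, C) = -8 + 4*C
a(o) = -1 - o (a(o) = 4 + (-5 - o) = -1 - o)
(-9*a(4))*n(-4, W(-1)) = (-9*(-1 - 1*4))*(-8 + 4*(-1)) = (-9*(-1 - 4))*(-8 - 4) = -9*(-5)*(-12) = 45*(-12) = -540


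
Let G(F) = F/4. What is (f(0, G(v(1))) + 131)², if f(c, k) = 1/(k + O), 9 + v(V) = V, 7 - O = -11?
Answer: 4397409/256 ≈ 17177.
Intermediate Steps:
O = 18 (O = 7 - 1*(-11) = 7 + 11 = 18)
v(V) = -9 + V
G(F) = F/4 (G(F) = F*(¼) = F/4)
f(c, k) = 1/(18 + k) (f(c, k) = 1/(k + 18) = 1/(18 + k))
(f(0, G(v(1))) + 131)² = (1/(18 + (-9 + 1)/4) + 131)² = (1/(18 + (¼)*(-8)) + 131)² = (1/(18 - 2) + 131)² = (1/16 + 131)² = (2097/16)² = 4397409/256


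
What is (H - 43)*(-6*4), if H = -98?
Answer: 3384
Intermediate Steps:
(H - 43)*(-6*4) = (-98 - 43)*(-6*4) = -141*(-24) = 3384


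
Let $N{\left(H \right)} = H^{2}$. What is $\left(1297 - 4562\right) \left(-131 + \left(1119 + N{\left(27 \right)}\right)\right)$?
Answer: $-5606005$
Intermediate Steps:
$\left(1297 - 4562\right) \left(-131 + \left(1119 + N{\left(27 \right)}\right)\right) = \left(1297 - 4562\right) \left(-131 + \left(1119 + 27^{2}\right)\right) = - 3265 \left(-131 + \left(1119 + 729\right)\right) = - 3265 \left(-131 + 1848\right) = \left(-3265\right) 1717 = -5606005$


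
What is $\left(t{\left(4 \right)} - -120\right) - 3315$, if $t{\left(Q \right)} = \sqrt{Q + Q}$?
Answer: $-3195 + 2 \sqrt{2} \approx -3192.2$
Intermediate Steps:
$t{\left(Q \right)} = \sqrt{2} \sqrt{Q}$ ($t{\left(Q \right)} = \sqrt{2 Q} = \sqrt{2} \sqrt{Q}$)
$\left(t{\left(4 \right)} - -120\right) - 3315 = \left(\sqrt{2} \sqrt{4} - -120\right) - 3315 = \left(\sqrt{2} \cdot 2 + 120\right) - 3315 = \left(2 \sqrt{2} + 120\right) - 3315 = \left(120 + 2 \sqrt{2}\right) - 3315 = -3195 + 2 \sqrt{2}$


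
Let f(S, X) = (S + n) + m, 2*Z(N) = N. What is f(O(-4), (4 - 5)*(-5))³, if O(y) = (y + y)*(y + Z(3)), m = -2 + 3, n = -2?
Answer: 6859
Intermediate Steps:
Z(N) = N/2
m = 1
O(y) = 2*y*(3/2 + y) (O(y) = (y + y)*(y + (½)*3) = (2*y)*(y + 3/2) = (2*y)*(3/2 + y) = 2*y*(3/2 + y))
f(S, X) = -1 + S (f(S, X) = (S - 2) + 1 = (-2 + S) + 1 = -1 + S)
f(O(-4), (4 - 5)*(-5))³ = (-1 - 4*(3 + 2*(-4)))³ = (-1 - 4*(3 - 8))³ = (-1 - 4*(-5))³ = (-1 + 20)³ = 19³ = 6859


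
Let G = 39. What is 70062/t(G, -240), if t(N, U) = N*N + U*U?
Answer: 23354/19707 ≈ 1.1851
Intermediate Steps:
t(N, U) = N² + U²
70062/t(G, -240) = 70062/(39² + (-240)²) = 70062/(1521 + 57600) = 70062/59121 = 70062*(1/59121) = 23354/19707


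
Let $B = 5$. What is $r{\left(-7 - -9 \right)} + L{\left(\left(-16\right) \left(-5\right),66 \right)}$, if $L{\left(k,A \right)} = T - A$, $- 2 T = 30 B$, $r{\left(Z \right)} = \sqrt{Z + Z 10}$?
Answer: $-141 + \sqrt{22} \approx -136.31$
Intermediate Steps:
$r{\left(Z \right)} = \sqrt{11} \sqrt{Z}$ ($r{\left(Z \right)} = \sqrt{Z + 10 Z} = \sqrt{11 Z} = \sqrt{11} \sqrt{Z}$)
$T = -75$ ($T = - \frac{30 \cdot 5}{2} = \left(- \frac{1}{2}\right) 150 = -75$)
$L{\left(k,A \right)} = -75 - A$
$r{\left(-7 - -9 \right)} + L{\left(\left(-16\right) \left(-5\right),66 \right)} = \sqrt{11} \sqrt{-7 - -9} - 141 = \sqrt{11} \sqrt{-7 + 9} - 141 = \sqrt{11} \sqrt{2} - 141 = \sqrt{22} - 141 = -141 + \sqrt{22}$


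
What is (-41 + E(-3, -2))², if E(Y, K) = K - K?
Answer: 1681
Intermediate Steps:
E(Y, K) = 0
(-41 + E(-3, -2))² = (-41 + 0)² = (-41)² = 1681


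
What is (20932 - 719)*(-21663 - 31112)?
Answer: -1066741075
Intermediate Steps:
(20932 - 719)*(-21663 - 31112) = 20213*(-52775) = -1066741075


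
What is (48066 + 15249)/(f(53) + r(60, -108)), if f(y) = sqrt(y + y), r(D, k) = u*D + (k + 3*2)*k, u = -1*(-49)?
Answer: 88362414/19476983 - 12663*sqrt(106)/38953966 ≈ 4.5334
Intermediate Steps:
u = 49
r(D, k) = 49*D + k*(6 + k) (r(D, k) = 49*D + (k + 3*2)*k = 49*D + (k + 6)*k = 49*D + (6 + k)*k = 49*D + k*(6 + k))
f(y) = sqrt(2)*sqrt(y) (f(y) = sqrt(2*y) = sqrt(2)*sqrt(y))
(48066 + 15249)/(f(53) + r(60, -108)) = (48066 + 15249)/(sqrt(2)*sqrt(53) + ((-108)**2 + 6*(-108) + 49*60)) = 63315/(sqrt(106) + (11664 - 648 + 2940)) = 63315/(sqrt(106) + 13956) = 63315/(13956 + sqrt(106))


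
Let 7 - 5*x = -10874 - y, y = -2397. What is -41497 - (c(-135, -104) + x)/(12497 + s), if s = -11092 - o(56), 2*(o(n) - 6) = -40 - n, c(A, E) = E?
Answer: -300238759/7235 ≈ -41498.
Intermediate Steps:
o(n) = -14 - n/2 (o(n) = 6 + (-40 - n)/2 = 6 + (-20 - n/2) = -14 - n/2)
x = 8484/5 (x = 7/5 - (-10874 - 1*(-2397))/5 = 7/5 - (-10874 + 2397)/5 = 7/5 - 1/5*(-8477) = 7/5 + 8477/5 = 8484/5 ≈ 1696.8)
s = -11050 (s = -11092 - (-14 - 1/2*56) = -11092 - (-14 - 28) = -11092 - 1*(-42) = -11092 + 42 = -11050)
-41497 - (c(-135, -104) + x)/(12497 + s) = -41497 - (-104 + 8484/5)/(12497 - 11050) = -41497 - 7964/(5*1447) = -41497 - 1*7964/7235 = -41497 - 7964/7235 = -300238759/7235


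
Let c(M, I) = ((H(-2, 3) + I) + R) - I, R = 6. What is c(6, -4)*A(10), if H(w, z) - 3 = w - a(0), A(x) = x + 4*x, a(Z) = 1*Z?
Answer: 350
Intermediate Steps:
a(Z) = Z
A(x) = 5*x
H(w, z) = 3 + w (H(w, z) = 3 + (w - 1*0) = 3 + (w + 0) = 3 + w)
c(M, I) = 7 (c(M, I) = (((3 - 2) + I) + 6) - I = ((1 + I) + 6) - I = (7 + I) - I = 7)
c(6, -4)*A(10) = 7*(5*10) = 7*50 = 350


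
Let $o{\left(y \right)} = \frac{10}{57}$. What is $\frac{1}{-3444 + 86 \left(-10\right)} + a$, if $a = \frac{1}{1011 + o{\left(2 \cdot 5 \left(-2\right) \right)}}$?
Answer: $\frac{187691}{248069648} \approx 0.00075661$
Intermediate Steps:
$o{\left(y \right)} = \frac{10}{57}$ ($o{\left(y \right)} = 10 \cdot \frac{1}{57} = \frac{10}{57}$)
$a = \frac{57}{57637}$ ($a = \frac{1}{1011 + \frac{10}{57}} = \frac{1}{\frac{57637}{57}} = \frac{57}{57637} \approx 0.00098895$)
$\frac{1}{-3444 + 86 \left(-10\right)} + a = \frac{1}{-3444 + 86 \left(-10\right)} + \frac{57}{57637} = \frac{1}{-3444 - 860} + \frac{57}{57637} = \frac{1}{-4304} + \frac{57}{57637} = - \frac{1}{4304} + \frac{57}{57637} = \frac{187691}{248069648}$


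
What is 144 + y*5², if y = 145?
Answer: 3769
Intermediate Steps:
144 + y*5² = 144 + 145*5² = 144 + 145*25 = 144 + 3625 = 3769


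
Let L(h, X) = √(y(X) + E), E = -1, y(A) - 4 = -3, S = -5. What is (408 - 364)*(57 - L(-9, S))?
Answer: 2508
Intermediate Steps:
y(A) = 1 (y(A) = 4 - 3 = 1)
L(h, X) = 0 (L(h, X) = √(1 - 1) = √0 = 0)
(408 - 364)*(57 - L(-9, S)) = (408 - 364)*(57 - 1*0) = 44*(57 + 0) = 44*57 = 2508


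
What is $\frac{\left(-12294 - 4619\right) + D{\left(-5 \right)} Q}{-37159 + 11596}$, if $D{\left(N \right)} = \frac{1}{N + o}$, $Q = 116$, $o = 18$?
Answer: $\frac{73251}{110773} \approx 0.66127$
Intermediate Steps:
$D{\left(N \right)} = \frac{1}{18 + N}$ ($D{\left(N \right)} = \frac{1}{N + 18} = \frac{1}{18 + N}$)
$\frac{\left(-12294 - 4619\right) + D{\left(-5 \right)} Q}{-37159 + 11596} = \frac{\left(-12294 - 4619\right) + \frac{1}{18 - 5} \cdot 116}{-37159 + 11596} = \frac{\left(-12294 - 4619\right) + \frac{1}{13} \cdot 116}{-25563} = \left(-16913 + \frac{1}{13} \cdot 116\right) \left(- \frac{1}{25563}\right) = \left(-16913 + \frac{116}{13}\right) \left(- \frac{1}{25563}\right) = \left(- \frac{219753}{13}\right) \left(- \frac{1}{25563}\right) = \frac{73251}{110773}$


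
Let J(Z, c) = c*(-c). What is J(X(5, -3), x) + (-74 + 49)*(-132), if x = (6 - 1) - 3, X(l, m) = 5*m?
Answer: 3296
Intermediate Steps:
x = 2 (x = 5 - 3 = 2)
J(Z, c) = -c**2
J(X(5, -3), x) + (-74 + 49)*(-132) = -1*2**2 + (-74 + 49)*(-132) = -1*4 - 25*(-132) = -4 + 3300 = 3296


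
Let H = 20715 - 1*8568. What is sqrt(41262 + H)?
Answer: sqrt(53409) ≈ 231.10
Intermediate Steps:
H = 12147 (H = 20715 - 8568 = 12147)
sqrt(41262 + H) = sqrt(41262 + 12147) = sqrt(53409)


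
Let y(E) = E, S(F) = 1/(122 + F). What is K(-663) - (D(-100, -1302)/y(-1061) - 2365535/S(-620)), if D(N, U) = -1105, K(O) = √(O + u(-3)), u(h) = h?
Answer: -1249896653335/1061 + 3*I*√74 ≈ -1.178e+9 + 25.807*I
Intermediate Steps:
K(O) = √(-3 + O) (K(O) = √(O - 3) = √(-3 + O))
K(-663) - (D(-100, -1302)/y(-1061) - 2365535/S(-620)) = √(-3 - 663) - (-1105/(-1061) - 2365535/(1/(122 - 620))) = √(-666) - (-1105*(-1/1061) - 2365535/(1/(-498))) = 3*I*√74 - (1105/1061 - 2365535/(-1/498)) = 3*I*√74 - (1105/1061 - 2365535*(-498)) = 3*I*√74 - (1105/1061 + 1178036430) = 3*I*√74 - 1*1249896653335/1061 = 3*I*√74 - 1249896653335/1061 = -1249896653335/1061 + 3*I*√74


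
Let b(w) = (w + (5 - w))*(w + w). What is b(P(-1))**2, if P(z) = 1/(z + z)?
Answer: 25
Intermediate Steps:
P(z) = 1/(2*z)
b(w) = 10*w (b(w) = 5*(2*w) = 10*w)
b(P(-1))**2 = (10*((1/2)/(-1)))**2 = (10*((1/2)*(-1)))**2 = (10*(-1/2))**2 = (-5)**2 = 25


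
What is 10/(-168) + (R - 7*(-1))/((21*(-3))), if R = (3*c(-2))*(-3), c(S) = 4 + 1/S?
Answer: 83/252 ≈ 0.32937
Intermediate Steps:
R = -63/2 (R = (3*(4 + 1/(-2)))*(-3) = (3*(4 - 1/2))*(-3) = (3*(7/2))*(-3) = (21/2)*(-3) = -63/2 ≈ -31.500)
10/(-168) + (R - 7*(-1))/((21*(-3))) = 10/(-168) + (-63/2 - 7*(-1))/((21*(-3))) = 10*(-1/168) + (-63/2 + 7)/(-63) = -5/84 - 49/2*(-1/63) = -5/84 + 7/18 = 83/252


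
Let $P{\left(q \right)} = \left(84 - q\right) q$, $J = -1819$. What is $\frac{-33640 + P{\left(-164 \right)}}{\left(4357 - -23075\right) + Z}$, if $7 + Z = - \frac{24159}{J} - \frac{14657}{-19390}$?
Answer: $- \frac{2621014707920}{967786098343} \approx -2.7083$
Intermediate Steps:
$Z = \frac{248211223}{35270410}$ ($Z = -7 - \left(- \frac{24159}{1819} - \frac{14657}{19390}\right) = -7 - - \frac{495104093}{35270410} = -7 + \left(\frac{24159}{1819} + \frac{14657}{19390}\right) = -7 + \frac{495104093}{35270410} = \frac{248211223}{35270410} \approx 7.0374$)
$P{\left(q \right)} = q \left(84 - q\right)$
$\frac{-33640 + P{\left(-164 \right)}}{\left(4357 - -23075\right) + Z} = \frac{-33640 - 164 \left(84 - -164\right)}{\left(4357 - -23075\right) + \frac{248211223}{35270410}} = \frac{-33640 - 164 \left(84 + 164\right)}{\left(4357 + 23075\right) + \frac{248211223}{35270410}} = \frac{-33640 - 40672}{27432 + \frac{248211223}{35270410}} = \frac{-33640 - 40672}{\frac{967786098343}{35270410}} = \left(-74312\right) \frac{35270410}{967786098343} = - \frac{2621014707920}{967786098343}$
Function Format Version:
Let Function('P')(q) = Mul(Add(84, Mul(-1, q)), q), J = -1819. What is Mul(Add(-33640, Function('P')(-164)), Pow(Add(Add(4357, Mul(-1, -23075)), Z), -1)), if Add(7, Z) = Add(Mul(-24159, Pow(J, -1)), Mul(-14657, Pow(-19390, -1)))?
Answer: Rational(-2621014707920, 967786098343) ≈ -2.7083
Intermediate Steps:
Z = Rational(248211223, 35270410) (Z = Add(-7, Add(Mul(-24159, Pow(-1819, -1)), Mul(-14657, Pow(-19390, -1)))) = Add(-7, Add(Mul(-24159, Rational(-1, 1819)), Mul(-14657, Rational(-1, 19390)))) = Add(-7, Add(Rational(24159, 1819), Rational(14657, 19390))) = Add(-7, Rational(495104093, 35270410)) = Rational(248211223, 35270410) ≈ 7.0374)
Function('P')(q) = Mul(q, Add(84, Mul(-1, q)))
Mul(Add(-33640, Function('P')(-164)), Pow(Add(Add(4357, Mul(-1, -23075)), Z), -1)) = Mul(Add(-33640, Mul(-164, Add(84, Mul(-1, -164)))), Pow(Add(Add(4357, Mul(-1, -23075)), Rational(248211223, 35270410)), -1)) = Mul(Add(-33640, Mul(-164, Add(84, 164))), Pow(Add(Add(4357, 23075), Rational(248211223, 35270410)), -1)) = Mul(Add(-33640, Mul(-164, 248)), Pow(Add(27432, Rational(248211223, 35270410)), -1)) = Mul(Add(-33640, -40672), Pow(Rational(967786098343, 35270410), -1)) = Mul(-74312, Rational(35270410, 967786098343)) = Rational(-2621014707920, 967786098343)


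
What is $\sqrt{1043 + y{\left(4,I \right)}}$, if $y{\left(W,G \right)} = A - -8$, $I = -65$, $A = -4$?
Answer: $\sqrt{1047} \approx 32.357$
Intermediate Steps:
$y{\left(W,G \right)} = 4$ ($y{\left(W,G \right)} = -4 - -8 = -4 + 8 = 4$)
$\sqrt{1043 + y{\left(4,I \right)}} = \sqrt{1043 + 4} = \sqrt{1047}$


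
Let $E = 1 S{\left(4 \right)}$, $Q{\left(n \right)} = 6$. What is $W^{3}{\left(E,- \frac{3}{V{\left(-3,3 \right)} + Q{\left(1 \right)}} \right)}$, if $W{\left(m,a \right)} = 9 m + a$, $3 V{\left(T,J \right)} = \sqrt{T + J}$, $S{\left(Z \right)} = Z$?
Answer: $\frac{357911}{8} \approx 44739.0$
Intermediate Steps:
$V{\left(T,J \right)} = \frac{\sqrt{J + T}}{3}$ ($V{\left(T,J \right)} = \frac{\sqrt{T + J}}{3} = \frac{\sqrt{J + T}}{3}$)
$E = 4$ ($E = 1 \cdot 4 = 4$)
$W{\left(m,a \right)} = a + 9 m$
$W^{3}{\left(E,- \frac{3}{V{\left(-3,3 \right)} + Q{\left(1 \right)}} \right)} = \left(- \frac{3}{\frac{\sqrt{3 - 3}}{3} + 6} + 9 \cdot 4\right)^{3} = \left(- \frac{3}{\frac{\sqrt{0}}{3} + 6} + 36\right)^{3} = \left(- \frac{3}{\frac{1}{3} \cdot 0 + 6} + 36\right)^{3} = \left(- \frac{3}{0 + 6} + 36\right)^{3} = \left(- \frac{3}{6} + 36\right)^{3} = \left(\left(-3\right) \frac{1}{6} + 36\right)^{3} = \left(- \frac{1}{2} + 36\right)^{3} = \left(\frac{71}{2}\right)^{3} = \frac{357911}{8}$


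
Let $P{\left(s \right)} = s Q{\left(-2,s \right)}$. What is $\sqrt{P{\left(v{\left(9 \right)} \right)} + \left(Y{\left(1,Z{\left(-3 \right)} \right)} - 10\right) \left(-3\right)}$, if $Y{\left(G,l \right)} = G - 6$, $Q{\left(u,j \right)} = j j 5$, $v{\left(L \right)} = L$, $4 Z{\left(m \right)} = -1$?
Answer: $3 \sqrt{410} \approx 60.745$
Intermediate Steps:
$Z{\left(m \right)} = - \frac{1}{4}$ ($Z{\left(m \right)} = \frac{1}{4} \left(-1\right) = - \frac{1}{4}$)
$Q{\left(u,j \right)} = 5 j^{2}$ ($Q{\left(u,j \right)} = j 5 j = 5 j^{2}$)
$Y{\left(G,l \right)} = -6 + G$ ($Y{\left(G,l \right)} = G - 6 = -6 + G$)
$P{\left(s \right)} = 5 s^{3}$ ($P{\left(s \right)} = s 5 s^{2} = 5 s^{3}$)
$\sqrt{P{\left(v{\left(9 \right)} \right)} + \left(Y{\left(1,Z{\left(-3 \right)} \right)} - 10\right) \left(-3\right)} = \sqrt{5 \cdot 9^{3} + \left(\left(-6 + 1\right) - 10\right) \left(-3\right)} = \sqrt{5 \cdot 729 + \left(-5 - 10\right) \left(-3\right)} = \sqrt{3645 - -45} = \sqrt{3645 + 45} = \sqrt{3690} = 3 \sqrt{410}$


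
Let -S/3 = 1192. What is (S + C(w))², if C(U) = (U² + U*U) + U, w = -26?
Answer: 5062500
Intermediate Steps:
S = -3576 (S = -3*1192 = -3576)
C(U) = U + 2*U² (C(U) = (U² + U²) + U = 2*U² + U = U + 2*U²)
(S + C(w))² = (-3576 - 26*(1 + 2*(-26)))² = (-3576 - 26*(1 - 52))² = (-3576 - 26*(-51))² = (-3576 + 1326)² = (-2250)² = 5062500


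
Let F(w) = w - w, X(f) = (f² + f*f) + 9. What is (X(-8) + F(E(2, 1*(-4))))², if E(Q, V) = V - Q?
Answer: 18769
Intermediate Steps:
X(f) = 9 + 2*f² (X(f) = (f² + f²) + 9 = 2*f² + 9 = 9 + 2*f²)
F(w) = 0
(X(-8) + F(E(2, 1*(-4))))² = ((9 + 2*(-8)²) + 0)² = ((9 + 2*64) + 0)² = ((9 + 128) + 0)² = (137 + 0)² = 137² = 18769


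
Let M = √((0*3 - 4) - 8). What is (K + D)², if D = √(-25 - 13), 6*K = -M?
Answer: -115/3 + 2*√114/3 ≈ -31.215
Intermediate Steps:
M = 2*I*√3 (M = √((0 - 4) - 8) = √(-4 - 8) = √(-12) = 2*I*√3 ≈ 3.4641*I)
K = -I*√3/3 (K = (-2*I*√3)/6 = -I*√3/3 ≈ -0.57735*I)
D = I*√38 (D = √(-38) = I*√38 ≈ 6.1644*I)
(K + D)² = (-I*√3/3 + I*√38)² = (I*√38 - I*√3/3)²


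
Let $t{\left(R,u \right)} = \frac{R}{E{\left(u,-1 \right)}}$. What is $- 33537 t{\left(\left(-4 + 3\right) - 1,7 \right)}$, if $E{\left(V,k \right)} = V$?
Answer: $9582$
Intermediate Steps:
$t{\left(R,u \right)} = \frac{R}{u}$
$- 33537 t{\left(\left(-4 + 3\right) - 1,7 \right)} = - 33537 \frac{\left(-4 + 3\right) - 1}{7} = - 33537 \left(-1 - 1\right) \frac{1}{7} = - 33537 \left(\left(-2\right) \frac{1}{7}\right) = \left(-33537\right) \left(- \frac{2}{7}\right) = 9582$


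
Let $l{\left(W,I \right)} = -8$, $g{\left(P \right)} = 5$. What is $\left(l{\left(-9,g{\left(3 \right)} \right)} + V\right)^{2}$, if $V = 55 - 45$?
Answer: $4$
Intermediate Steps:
$V = 10$
$\left(l{\left(-9,g{\left(3 \right)} \right)} + V\right)^{2} = \left(-8 + 10\right)^{2} = 2^{2} = 4$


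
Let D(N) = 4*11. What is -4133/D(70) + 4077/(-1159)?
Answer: -4969535/50996 ≈ -97.449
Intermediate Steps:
D(N) = 44
-4133/D(70) + 4077/(-1159) = -4133/44 + 4077/(-1159) = -4133*1/44 + 4077*(-1/1159) = -4133/44 - 4077/1159 = -4969535/50996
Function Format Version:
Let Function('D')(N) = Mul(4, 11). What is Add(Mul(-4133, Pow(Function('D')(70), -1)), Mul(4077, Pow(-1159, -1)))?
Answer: Rational(-4969535, 50996) ≈ -97.449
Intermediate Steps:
Function('D')(N) = 44
Add(Mul(-4133, Pow(Function('D')(70), -1)), Mul(4077, Pow(-1159, -1))) = Add(Mul(-4133, Pow(44, -1)), Mul(4077, Pow(-1159, -1))) = Add(Mul(-4133, Rational(1, 44)), Mul(4077, Rational(-1, 1159))) = Add(Rational(-4133, 44), Rational(-4077, 1159)) = Rational(-4969535, 50996)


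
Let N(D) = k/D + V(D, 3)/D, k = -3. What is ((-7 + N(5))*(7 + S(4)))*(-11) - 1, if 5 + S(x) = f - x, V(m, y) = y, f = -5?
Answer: -540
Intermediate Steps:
N(D) = 0 (N(D) = -3/D + 3/D = 0)
S(x) = -10 - x (S(x) = -5 + (-5 - x) = -10 - x)
((-7 + N(5))*(7 + S(4)))*(-11) - 1 = ((-7 + 0)*(7 + (-10 - 1*4)))*(-11) - 1 = -7*(7 + (-10 - 4))*(-11) - 1 = -7*(7 - 14)*(-11) - 1 = -7*(-7)*(-11) - 1 = 49*(-11) - 1 = -539 - 1 = -540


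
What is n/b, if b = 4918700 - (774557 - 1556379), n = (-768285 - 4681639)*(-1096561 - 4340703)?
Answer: 14816337783968/2850261 ≈ 5.1982e+6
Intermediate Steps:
n = 29632675567936 (n = -5449924*(-5437264) = 29632675567936)
b = 5700522 (b = 4918700 - 1*(-781822) = 4918700 + 781822 = 5700522)
n/b = 29632675567936/5700522 = 29632675567936*(1/5700522) = 14816337783968/2850261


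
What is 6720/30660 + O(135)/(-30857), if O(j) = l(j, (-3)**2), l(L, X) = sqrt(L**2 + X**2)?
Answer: 16/73 - 9*sqrt(226)/30857 ≈ 0.21479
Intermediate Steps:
O(j) = sqrt(81 + j**2) (O(j) = sqrt(j**2 + ((-3)**2)**2) = sqrt(j**2 + 9**2) = sqrt(j**2 + 81) = sqrt(81 + j**2))
6720/30660 + O(135)/(-30857) = 6720/30660 + sqrt(81 + 135**2)/(-30857) = 6720*(1/30660) + sqrt(81 + 18225)*(-1/30857) = 16/73 + sqrt(18306)*(-1/30857) = 16/73 + (9*sqrt(226))*(-1/30857) = 16/73 - 9*sqrt(226)/30857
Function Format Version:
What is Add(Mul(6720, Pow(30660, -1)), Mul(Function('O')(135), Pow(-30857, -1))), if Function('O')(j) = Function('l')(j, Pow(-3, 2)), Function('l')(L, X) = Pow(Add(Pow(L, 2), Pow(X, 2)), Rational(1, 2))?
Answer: Add(Rational(16, 73), Mul(Rational(-9, 30857), Pow(226, Rational(1, 2)))) ≈ 0.21479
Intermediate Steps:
Function('O')(j) = Pow(Add(81, Pow(j, 2)), Rational(1, 2)) (Function('O')(j) = Pow(Add(Pow(j, 2), Pow(Pow(-3, 2), 2)), Rational(1, 2)) = Pow(Add(Pow(j, 2), Pow(9, 2)), Rational(1, 2)) = Pow(Add(Pow(j, 2), 81), Rational(1, 2)) = Pow(Add(81, Pow(j, 2)), Rational(1, 2)))
Add(Mul(6720, Pow(30660, -1)), Mul(Function('O')(135), Pow(-30857, -1))) = Add(Mul(6720, Pow(30660, -1)), Mul(Pow(Add(81, Pow(135, 2)), Rational(1, 2)), Pow(-30857, -1))) = Add(Mul(6720, Rational(1, 30660)), Mul(Pow(Add(81, 18225), Rational(1, 2)), Rational(-1, 30857))) = Add(Rational(16, 73), Mul(Pow(18306, Rational(1, 2)), Rational(-1, 30857))) = Add(Rational(16, 73), Mul(Mul(9, Pow(226, Rational(1, 2))), Rational(-1, 30857))) = Add(Rational(16, 73), Mul(Rational(-9, 30857), Pow(226, Rational(1, 2))))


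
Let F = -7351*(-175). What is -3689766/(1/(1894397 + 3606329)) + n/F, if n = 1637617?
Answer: -26109785782869837683/1286425 ≈ -2.0296e+13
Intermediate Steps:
F = 1286425
-3689766/(1/(1894397 + 3606329)) + n/F = -3689766/(1/(1894397 + 3606329)) + 1637617/1286425 = -3689766/(1/5500726) + 1637617*(1/1286425) = -3689766/1/5500726 + 1637617/1286425 = -3689766*5500726 + 1637617/1286425 = -20296391770116 + 1637617/1286425 = -26109785782869837683/1286425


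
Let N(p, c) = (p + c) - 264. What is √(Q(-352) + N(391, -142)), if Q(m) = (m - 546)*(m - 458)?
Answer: √727365 ≈ 852.86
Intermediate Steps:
N(p, c) = -264 + c + p (N(p, c) = (c + p) - 264 = -264 + c + p)
Q(m) = (-546 + m)*(-458 + m)
√(Q(-352) + N(391, -142)) = √((250068 + (-352)² - 1004*(-352)) + (-264 - 142 + 391)) = √((250068 + 123904 + 353408) - 15) = √(727380 - 15) = √727365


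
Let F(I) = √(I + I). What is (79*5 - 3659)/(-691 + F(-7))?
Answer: 751808/159165 + 1088*I*√14/159165 ≈ 4.7234 + 0.025577*I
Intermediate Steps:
F(I) = √2*√I (F(I) = √(2*I) = √2*√I)
(79*5 - 3659)/(-691 + F(-7)) = (79*5 - 3659)/(-691 + √2*√(-7)) = (395 - 3659)/(-691 + √2*(I*√7)) = -3264/(-691 + I*√14)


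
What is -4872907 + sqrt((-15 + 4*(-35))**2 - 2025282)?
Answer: -4872907 + I*sqrt(2001257) ≈ -4.8729e+6 + 1414.7*I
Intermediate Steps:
-4872907 + sqrt((-15 + 4*(-35))**2 - 2025282) = -4872907 + sqrt((-15 - 140)**2 - 2025282) = -4872907 + sqrt((-155)**2 - 2025282) = -4872907 + sqrt(24025 - 2025282) = -4872907 + sqrt(-2001257) = -4872907 + I*sqrt(2001257)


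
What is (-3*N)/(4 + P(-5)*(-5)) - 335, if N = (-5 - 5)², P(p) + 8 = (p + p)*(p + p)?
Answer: -12705/38 ≈ -334.34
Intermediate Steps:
P(p) = -8 + 4*p² (P(p) = -8 + (p + p)*(p + p) = -8 + (2*p)*(2*p) = -8 + 4*p²)
N = 100 (N = (-10)² = 100)
(-3*N)/(4 + P(-5)*(-5)) - 335 = (-3*100)/(4 + (-8 + 4*(-5)²)*(-5)) - 335 = -300/(4 + (-8 + 4*25)*(-5)) - 335 = -300/(4 + (-8 + 100)*(-5)) - 335 = -300/(4 + 92*(-5)) - 335 = -300/(4 - 460) - 335 = -300/(-456) - 335 = -300*(-1/456) - 335 = 25/38 - 335 = -12705/38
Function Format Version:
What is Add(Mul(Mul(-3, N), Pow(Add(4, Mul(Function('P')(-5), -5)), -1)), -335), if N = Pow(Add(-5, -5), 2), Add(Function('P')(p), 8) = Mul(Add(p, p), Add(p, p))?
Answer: Rational(-12705, 38) ≈ -334.34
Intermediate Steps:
Function('P')(p) = Add(-8, Mul(4, Pow(p, 2))) (Function('P')(p) = Add(-8, Mul(Add(p, p), Add(p, p))) = Add(-8, Mul(Mul(2, p), Mul(2, p))) = Add(-8, Mul(4, Pow(p, 2))))
N = 100 (N = Pow(-10, 2) = 100)
Add(Mul(Mul(-3, N), Pow(Add(4, Mul(Function('P')(-5), -5)), -1)), -335) = Add(Mul(Mul(-3, 100), Pow(Add(4, Mul(Add(-8, Mul(4, Pow(-5, 2))), -5)), -1)), -335) = Add(Mul(-300, Pow(Add(4, Mul(Add(-8, Mul(4, 25)), -5)), -1)), -335) = Add(Mul(-300, Pow(Add(4, Mul(Add(-8, 100), -5)), -1)), -335) = Add(Mul(-300, Pow(Add(4, Mul(92, -5)), -1)), -335) = Add(Mul(-300, Pow(Add(4, -460), -1)), -335) = Add(Mul(-300, Pow(-456, -1)), -335) = Add(Mul(-300, Rational(-1, 456)), -335) = Add(Rational(25, 38), -335) = Rational(-12705, 38)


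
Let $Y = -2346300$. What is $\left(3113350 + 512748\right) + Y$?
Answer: $1279798$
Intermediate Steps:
$\left(3113350 + 512748\right) + Y = \left(3113350 + 512748\right) - 2346300 = 3626098 - 2346300 = 1279798$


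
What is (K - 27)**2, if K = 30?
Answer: 9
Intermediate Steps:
(K - 27)**2 = (30 - 27)**2 = 3**2 = 9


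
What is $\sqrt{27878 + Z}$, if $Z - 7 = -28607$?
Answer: $19 i \sqrt{2} \approx 26.87 i$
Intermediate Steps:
$Z = -28600$ ($Z = 7 - 28607 = -28600$)
$\sqrt{27878 + Z} = \sqrt{27878 - 28600} = \sqrt{-722} = 19 i \sqrt{2}$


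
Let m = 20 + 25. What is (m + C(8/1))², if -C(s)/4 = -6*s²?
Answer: 2499561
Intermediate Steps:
m = 45
C(s) = 24*s² (C(s) = -(-24)*s² = 24*s²)
(m + C(8/1))² = (45 + 24*(8/1)²)² = (45 + 24*(8*1)²)² = (45 + 24*8²)² = (45 + 24*64)² = (45 + 1536)² = 1581² = 2499561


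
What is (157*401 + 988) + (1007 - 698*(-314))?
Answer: 284124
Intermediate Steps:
(157*401 + 988) + (1007 - 698*(-314)) = (62957 + 988) + (1007 + 219172) = 63945 + 220179 = 284124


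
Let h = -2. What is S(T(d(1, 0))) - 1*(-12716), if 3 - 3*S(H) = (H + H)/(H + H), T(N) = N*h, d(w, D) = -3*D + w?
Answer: 38150/3 ≈ 12717.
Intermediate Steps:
d(w, D) = w - 3*D
T(N) = -2*N (T(N) = N*(-2) = -2*N)
S(H) = ⅔ (S(H) = 1 - (H + H)/(3*(H + H)) = 1 - 2*H/(3*(2*H)) = 1 - 2*H*1/(2*H)/3 = 1 - ⅓*1 = 1 - ⅓ = ⅔)
S(T(d(1, 0))) - 1*(-12716) = ⅔ - 1*(-12716) = ⅔ + 12716 = 38150/3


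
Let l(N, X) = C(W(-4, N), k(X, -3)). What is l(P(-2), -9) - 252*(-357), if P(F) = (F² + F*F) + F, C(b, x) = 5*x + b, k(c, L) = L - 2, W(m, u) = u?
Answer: 89945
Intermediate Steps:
k(c, L) = -2 + L
C(b, x) = b + 5*x
P(F) = F + 2*F² (P(F) = (F² + F²) + F = 2*F² + F = F + 2*F²)
l(N, X) = -25 + N (l(N, X) = N + 5*(-2 - 3) = N + 5*(-5) = N - 25 = -25 + N)
l(P(-2), -9) - 252*(-357) = (-25 - 2*(1 + 2*(-2))) - 252*(-357) = (-25 - 2*(1 - 4)) + 89964 = (-25 - 2*(-3)) + 89964 = (-25 + 6) + 89964 = -19 + 89964 = 89945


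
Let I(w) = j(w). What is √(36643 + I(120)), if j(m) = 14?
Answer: 3*√4073 ≈ 191.46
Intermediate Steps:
I(w) = 14
√(36643 + I(120)) = √(36643 + 14) = √36657 = 3*√4073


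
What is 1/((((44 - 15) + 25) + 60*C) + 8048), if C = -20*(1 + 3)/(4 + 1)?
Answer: 1/7142 ≈ 0.00014002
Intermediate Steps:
C = -16 (C = -80/5 = -20*⅘ = -16)
1/((((44 - 15) + 25) + 60*C) + 8048) = 1/((((44 - 15) + 25) + 60*(-16)) + 8048) = 1/(((29 + 25) - 960) + 8048) = 1/((54 - 960) + 8048) = 1/(-906 + 8048) = 1/7142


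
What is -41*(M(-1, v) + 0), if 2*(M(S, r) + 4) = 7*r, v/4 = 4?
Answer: -2132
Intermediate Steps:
v = 16 (v = 4*4 = 16)
M(S, r) = -4 + 7*r/2 (M(S, r) = -4 + (7*r)/2 = -4 + 7*r/2)
-41*(M(-1, v) + 0) = -41*((-4 + (7/2)*16) + 0) = -41*((-4 + 56) + 0) = -41*(52 + 0) = -41*52 = -2132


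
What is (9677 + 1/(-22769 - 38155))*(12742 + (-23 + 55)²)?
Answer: 4057952128001/30462 ≈ 1.3321e+8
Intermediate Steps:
(9677 + 1/(-22769 - 38155))*(12742 + (-23 + 55)²) = (9677 + 1/(-60924))*(12742 + 32²) = (9677 - 1/60924)*(12742 + 1024) = (589561547/60924)*13766 = 4057952128001/30462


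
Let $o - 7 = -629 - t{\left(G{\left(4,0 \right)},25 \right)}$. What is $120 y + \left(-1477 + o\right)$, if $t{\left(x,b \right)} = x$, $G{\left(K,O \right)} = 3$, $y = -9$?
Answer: $-3182$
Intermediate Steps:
$o = -625$ ($o = 7 - 632 = -625$)
$120 y + \left(-1477 + o\right) = 120 \left(-9\right) - 2102 = -1080 - 2102 = -3182$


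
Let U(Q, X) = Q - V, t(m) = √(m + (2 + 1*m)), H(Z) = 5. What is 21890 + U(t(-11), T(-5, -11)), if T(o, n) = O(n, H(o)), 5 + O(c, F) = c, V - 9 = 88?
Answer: 21793 + 2*I*√5 ≈ 21793.0 + 4.4721*I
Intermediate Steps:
V = 97 (V = 9 + 88 = 97)
O(c, F) = -5 + c
t(m) = √(2 + 2*m) (t(m) = √(m + (2 + m)) = √(2 + 2*m))
T(o, n) = -5 + n
U(Q, X) = -97 + Q (U(Q, X) = Q - 1*97 = Q - 97 = -97 + Q)
21890 + U(t(-11), T(-5, -11)) = 21890 + (-97 + √(2 + 2*(-11))) = 21890 + (-97 + √(2 - 22)) = 21890 + (-97 + √(-20)) = 21890 + (-97 + 2*I*√5) = 21793 + 2*I*√5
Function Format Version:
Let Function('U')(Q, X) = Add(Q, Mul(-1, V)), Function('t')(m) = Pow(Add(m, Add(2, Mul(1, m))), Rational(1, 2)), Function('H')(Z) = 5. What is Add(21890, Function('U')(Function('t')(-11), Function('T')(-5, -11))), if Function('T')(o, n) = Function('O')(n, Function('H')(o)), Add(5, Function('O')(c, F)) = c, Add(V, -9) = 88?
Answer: Add(21793, Mul(2, I, Pow(5, Rational(1, 2)))) ≈ Add(21793., Mul(4.4721, I))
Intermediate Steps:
V = 97 (V = Add(9, 88) = 97)
Function('O')(c, F) = Add(-5, c)
Function('t')(m) = Pow(Add(2, Mul(2, m)), Rational(1, 2)) (Function('t')(m) = Pow(Add(m, Add(2, m)), Rational(1, 2)) = Pow(Add(2, Mul(2, m)), Rational(1, 2)))
Function('T')(o, n) = Add(-5, n)
Function('U')(Q, X) = Add(-97, Q) (Function('U')(Q, X) = Add(Q, Mul(-1, 97)) = Add(Q, -97) = Add(-97, Q))
Add(21890, Function('U')(Function('t')(-11), Function('T')(-5, -11))) = Add(21890, Add(-97, Pow(Add(2, Mul(2, -11)), Rational(1, 2)))) = Add(21890, Add(-97, Pow(Add(2, -22), Rational(1, 2)))) = Add(21890, Add(-97, Pow(-20, Rational(1, 2)))) = Add(21890, Add(-97, Mul(2, I, Pow(5, Rational(1, 2))))) = Add(21793, Mul(2, I, Pow(5, Rational(1, 2))))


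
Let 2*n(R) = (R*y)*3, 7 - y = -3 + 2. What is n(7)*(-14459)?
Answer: -1214556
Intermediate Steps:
y = 8 (y = 7 - (-3 + 2) = 7 - 1*(-1) = 7 + 1 = 8)
n(R) = 12*R (n(R) = ((R*8)*3)/2 = ((8*R)*3)/2 = (24*R)/2 = 12*R)
n(7)*(-14459) = (12*7)*(-14459) = 84*(-14459) = -1214556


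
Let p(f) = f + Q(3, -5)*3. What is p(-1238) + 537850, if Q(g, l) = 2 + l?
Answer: 536603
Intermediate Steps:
p(f) = -9 + f (p(f) = f + (2 - 5)*3 = f - 3*3 = f - 9 = -9 + f)
p(-1238) + 537850 = (-9 - 1238) + 537850 = -1247 + 537850 = 536603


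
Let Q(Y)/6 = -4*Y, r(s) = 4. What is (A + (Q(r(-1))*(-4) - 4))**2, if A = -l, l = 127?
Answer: 64009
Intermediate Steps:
Q(Y) = -24*Y (Q(Y) = 6*(-4*Y) = -24*Y)
A = -127 (A = -1*127 = -127)
(A + (Q(r(-1))*(-4) - 4))**2 = (-127 + (-24*4*(-4) - 4))**2 = (-127 + (-96*(-4) - 4))**2 = (-127 + (384 - 4))**2 = (-127 + 380)**2 = 253**2 = 64009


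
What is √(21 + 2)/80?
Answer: √23/80 ≈ 0.059948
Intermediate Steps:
√(21 + 2)/80 = √23/80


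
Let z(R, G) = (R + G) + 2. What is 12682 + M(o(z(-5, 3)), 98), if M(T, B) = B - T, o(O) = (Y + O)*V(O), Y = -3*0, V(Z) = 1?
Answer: 12780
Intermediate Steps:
z(R, G) = 2 + G + R (z(R, G) = (G + R) + 2 = 2 + G + R)
Y = 0
o(O) = O (o(O) = (0 + O)*1 = O*1 = O)
12682 + M(o(z(-5, 3)), 98) = 12682 + (98 - (2 + 3 - 5)) = 12682 + (98 - 1*0) = 12682 + (98 + 0) = 12682 + 98 = 12780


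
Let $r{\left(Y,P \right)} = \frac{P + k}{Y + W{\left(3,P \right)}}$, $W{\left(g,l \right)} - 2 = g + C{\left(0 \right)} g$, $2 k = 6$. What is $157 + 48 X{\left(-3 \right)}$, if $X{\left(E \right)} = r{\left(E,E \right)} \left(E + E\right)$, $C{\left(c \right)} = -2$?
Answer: $157$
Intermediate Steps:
$k = 3$ ($k = \frac{1}{2} \cdot 6 = 3$)
$W{\left(g,l \right)} = 2 - g$ ($W{\left(g,l \right)} = 2 + \left(g - 2 g\right) = 2 - g$)
$r{\left(Y,P \right)} = \frac{3 + P}{-1 + Y}$ ($r{\left(Y,P \right)} = \frac{P + 3}{Y + \left(2 - 3\right)} = \frac{3 + P}{Y + \left(2 - 3\right)} = \frac{3 + P}{Y - 1} = \frac{3 + P}{-1 + Y}$)
$X{\left(E \right)} = \frac{2 E \left(3 + E\right)}{-1 + E}$ ($X{\left(E \right)} = \frac{3 + E}{-1 + E} \left(E + E\right) = \frac{3 + E}{-1 + E} 2 E = \frac{2 E \left(3 + E\right)}{-1 + E}$)
$157 + 48 X{\left(-3 \right)} = 157 + 48 \cdot 2 \left(-3\right) \frac{1}{-1 - 3} \left(3 - 3\right) = 157 + 48 \cdot 2 \left(-3\right) \frac{1}{-4} \cdot 0 = 157 + 48 \cdot 2 \left(-3\right) \left(- \frac{1}{4}\right) 0 = 157 + 48 \cdot 0 = 157 + 0 = 157$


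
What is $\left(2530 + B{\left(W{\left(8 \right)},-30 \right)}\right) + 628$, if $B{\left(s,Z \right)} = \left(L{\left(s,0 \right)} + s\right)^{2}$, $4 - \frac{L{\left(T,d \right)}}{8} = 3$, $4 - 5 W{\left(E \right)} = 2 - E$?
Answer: $3258$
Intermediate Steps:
$W{\left(E \right)} = \frac{2}{5} + \frac{E}{5}$ ($W{\left(E \right)} = \frac{4}{5} - \frac{2 - E}{5} = \frac{4}{5} + \left(- \frac{2}{5} + \frac{E}{5}\right) = \frac{2}{5} + \frac{E}{5}$)
$L{\left(T,d \right)} = 8$ ($L{\left(T,d \right)} = 32 - 24 = 8$)
$B{\left(s,Z \right)} = \left(8 + s\right)^{2}$
$\left(2530 + B{\left(W{\left(8 \right)},-30 \right)}\right) + 628 = \left(2530 + \left(8 + \left(\frac{2}{5} + \frac{1}{5} \cdot 8\right)\right)^{2}\right) + 628 = \left(2530 + \left(8 + \left(\frac{2}{5} + \frac{8}{5}\right)\right)^{2}\right) + 628 = \left(2530 + \left(8 + 2\right)^{2}\right) + 628 = \left(2530 + 10^{2}\right) + 628 = \left(2530 + 100\right) + 628 = 2630 + 628 = 3258$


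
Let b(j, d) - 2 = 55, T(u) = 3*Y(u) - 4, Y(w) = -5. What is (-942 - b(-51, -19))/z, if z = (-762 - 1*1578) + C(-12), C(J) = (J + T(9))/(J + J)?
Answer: 648/1517 ≈ 0.42716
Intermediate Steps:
T(u) = -19 (T(u) = 3*(-5) - 4 = -15 - 4 = -19)
C(J) = (-19 + J)/(2*J) (C(J) = (J - 19)/(J + J) = (-19 + J)/((2*J)) = (-19 + J)*(1/(2*J)) = (-19 + J)/(2*J))
b(j, d) = 57 (b(j, d) = 2 + 55 = 57)
z = -56129/24 (z = (-762 - 1*1578) + (½)*(-19 - 12)/(-12) = (-762 - 1578) + (½)*(-1/12)*(-31) = -2340 + 31/24 = -56129/24 ≈ -2338.7)
(-942 - b(-51, -19))/z = (-942 - 1*57)/(-56129/24) = (-942 - 57)*(-24/56129) = -999*(-24/56129) = 648/1517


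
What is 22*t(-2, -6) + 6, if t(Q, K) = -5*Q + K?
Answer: 94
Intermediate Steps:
t(Q, K) = K - 5*Q
22*t(-2, -6) + 6 = 22*(-6 - 5*(-2)) + 6 = 22*(-6 + 10) + 6 = 22*4 + 6 = 88 + 6 = 94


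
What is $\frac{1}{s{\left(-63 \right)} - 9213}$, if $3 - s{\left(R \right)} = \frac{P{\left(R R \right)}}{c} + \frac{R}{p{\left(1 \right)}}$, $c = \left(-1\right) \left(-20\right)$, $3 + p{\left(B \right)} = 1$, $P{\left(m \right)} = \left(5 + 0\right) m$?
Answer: $- \frac{4}{40935} \approx -9.7716 \cdot 10^{-5}$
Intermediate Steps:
$P{\left(m \right)} = 5 m$
$p{\left(B \right)} = -2$ ($p{\left(B \right)} = -3 + 1 = -2$)
$c = 20$
$s{\left(R \right)} = 3 + \frac{R}{2} - \frac{R^{2}}{4}$ ($s{\left(R \right)} = 3 - \left(\frac{5 R R}{20} + \frac{R}{-2}\right) = 3 - \left(5 R^{2} \cdot \frac{1}{20} + R \left(- \frac{1}{2}\right)\right) = 3 - \left(\frac{R^{2}}{4} - \frac{R}{2}\right) = 3 - \left(- \frac{R}{2} + \frac{R^{2}}{4}\right) = 3 + \frac{R}{2} - \frac{R^{2}}{4}$)
$\frac{1}{s{\left(-63 \right)} - 9213} = \frac{1}{\left(3 + \frac{1}{2} \left(-63\right) - \frac{\left(-63\right)^{2}}{4}\right) - 9213} = \frac{1}{\left(3 - \frac{63}{2} - \frac{3969}{4}\right) - 9213} = \frac{1}{- \frac{4083}{4} - 9213} = \frac{1}{- \frac{40935}{4}} = - \frac{4}{40935}$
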